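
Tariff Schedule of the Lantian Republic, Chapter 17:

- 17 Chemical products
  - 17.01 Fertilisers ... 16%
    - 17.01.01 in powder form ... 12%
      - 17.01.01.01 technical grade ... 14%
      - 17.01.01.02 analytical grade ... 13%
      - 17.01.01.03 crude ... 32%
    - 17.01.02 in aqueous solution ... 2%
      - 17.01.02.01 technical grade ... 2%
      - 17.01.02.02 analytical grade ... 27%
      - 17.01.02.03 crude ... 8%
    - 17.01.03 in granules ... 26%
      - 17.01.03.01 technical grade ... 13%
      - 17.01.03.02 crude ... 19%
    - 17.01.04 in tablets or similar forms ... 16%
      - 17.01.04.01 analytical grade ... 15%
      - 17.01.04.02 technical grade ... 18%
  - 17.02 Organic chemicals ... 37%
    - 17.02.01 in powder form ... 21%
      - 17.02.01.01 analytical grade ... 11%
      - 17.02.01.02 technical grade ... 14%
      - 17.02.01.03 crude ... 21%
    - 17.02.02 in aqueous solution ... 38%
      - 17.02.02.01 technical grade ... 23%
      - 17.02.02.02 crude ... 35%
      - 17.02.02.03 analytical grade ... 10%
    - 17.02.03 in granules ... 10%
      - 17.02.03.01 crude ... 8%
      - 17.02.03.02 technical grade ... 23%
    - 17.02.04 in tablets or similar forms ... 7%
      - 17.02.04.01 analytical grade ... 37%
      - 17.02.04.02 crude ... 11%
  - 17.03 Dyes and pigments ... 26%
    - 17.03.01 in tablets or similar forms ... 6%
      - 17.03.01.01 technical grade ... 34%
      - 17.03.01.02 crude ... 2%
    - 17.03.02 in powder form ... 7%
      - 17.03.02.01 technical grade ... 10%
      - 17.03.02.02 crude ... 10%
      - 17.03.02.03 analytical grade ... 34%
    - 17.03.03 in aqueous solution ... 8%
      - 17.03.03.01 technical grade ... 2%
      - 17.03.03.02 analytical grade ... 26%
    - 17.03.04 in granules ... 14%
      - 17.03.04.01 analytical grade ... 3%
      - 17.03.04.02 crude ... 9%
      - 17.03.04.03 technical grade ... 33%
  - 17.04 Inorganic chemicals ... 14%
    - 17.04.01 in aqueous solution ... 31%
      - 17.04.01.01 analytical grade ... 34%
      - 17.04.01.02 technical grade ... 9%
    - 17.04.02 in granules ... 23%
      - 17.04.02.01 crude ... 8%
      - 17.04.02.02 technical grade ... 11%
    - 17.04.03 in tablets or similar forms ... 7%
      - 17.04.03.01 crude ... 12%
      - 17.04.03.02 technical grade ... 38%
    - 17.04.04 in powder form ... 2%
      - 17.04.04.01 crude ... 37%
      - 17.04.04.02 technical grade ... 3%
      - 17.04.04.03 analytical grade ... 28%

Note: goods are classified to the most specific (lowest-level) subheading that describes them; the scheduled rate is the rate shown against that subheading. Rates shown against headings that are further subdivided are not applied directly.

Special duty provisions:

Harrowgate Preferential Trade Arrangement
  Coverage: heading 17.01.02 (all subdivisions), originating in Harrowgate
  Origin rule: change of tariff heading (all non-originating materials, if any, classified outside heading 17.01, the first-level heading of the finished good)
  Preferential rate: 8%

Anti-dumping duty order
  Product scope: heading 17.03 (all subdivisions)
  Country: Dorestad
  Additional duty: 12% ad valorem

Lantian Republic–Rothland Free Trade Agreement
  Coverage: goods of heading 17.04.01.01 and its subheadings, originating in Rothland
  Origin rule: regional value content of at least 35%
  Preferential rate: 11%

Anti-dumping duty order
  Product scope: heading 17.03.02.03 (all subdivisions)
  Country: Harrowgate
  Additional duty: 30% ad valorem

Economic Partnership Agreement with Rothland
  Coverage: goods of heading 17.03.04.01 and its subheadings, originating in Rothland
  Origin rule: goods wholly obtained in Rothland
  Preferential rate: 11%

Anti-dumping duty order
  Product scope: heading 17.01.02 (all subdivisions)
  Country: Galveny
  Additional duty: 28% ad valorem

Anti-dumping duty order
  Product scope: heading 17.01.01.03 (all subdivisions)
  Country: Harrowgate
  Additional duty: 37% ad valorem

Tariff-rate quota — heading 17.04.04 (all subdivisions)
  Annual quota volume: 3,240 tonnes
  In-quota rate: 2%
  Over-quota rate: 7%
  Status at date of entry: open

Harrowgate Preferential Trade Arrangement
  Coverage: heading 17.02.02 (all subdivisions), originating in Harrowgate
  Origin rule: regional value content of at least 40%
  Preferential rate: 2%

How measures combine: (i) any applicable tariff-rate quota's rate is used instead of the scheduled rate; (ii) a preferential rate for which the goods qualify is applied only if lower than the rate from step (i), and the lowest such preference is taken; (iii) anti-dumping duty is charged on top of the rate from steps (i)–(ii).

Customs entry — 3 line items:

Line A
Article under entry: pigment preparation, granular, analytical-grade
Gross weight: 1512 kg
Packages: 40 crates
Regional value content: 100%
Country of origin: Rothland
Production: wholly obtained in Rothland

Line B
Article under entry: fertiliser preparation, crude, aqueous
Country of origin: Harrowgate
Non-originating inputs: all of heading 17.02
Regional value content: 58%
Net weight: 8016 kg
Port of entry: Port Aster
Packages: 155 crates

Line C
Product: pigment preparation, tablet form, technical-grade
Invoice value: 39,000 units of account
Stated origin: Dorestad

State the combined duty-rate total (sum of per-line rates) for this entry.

57%

Line A: pigment → 17.03; granular → 17.03.04; analytical-grade → 17.03.04.01. Scheduled 3%. Rothland agreement on 17.04.01.01: 17.03.04.01 not covered; Rothland agreement on 17.03.04.01: wholly obtained → 11% available; preference 11% not lower than 3% → no reduction. → 3%.
Line B: fertiliser → 17.01; aqueous → 17.01.02; crude → 17.01.02.03. Scheduled 8%. Harrowgate agreement on 17.01.02: CTH met → 8% available; Harrowgate agreement on 17.02.02: 17.01.02.03 not covered; preference 8% not lower than 8% → no reduction. → 8%.
Line C: pigment → 17.03; tablet form → 17.03.01; technical-grade → 17.03.01.01. Scheduled 34%. anti-dumping (Dorestad, 17.03): +12%; total 34% + 12% = 46%. → 46%.
Sum: 3% + 8% + 46% = 57%.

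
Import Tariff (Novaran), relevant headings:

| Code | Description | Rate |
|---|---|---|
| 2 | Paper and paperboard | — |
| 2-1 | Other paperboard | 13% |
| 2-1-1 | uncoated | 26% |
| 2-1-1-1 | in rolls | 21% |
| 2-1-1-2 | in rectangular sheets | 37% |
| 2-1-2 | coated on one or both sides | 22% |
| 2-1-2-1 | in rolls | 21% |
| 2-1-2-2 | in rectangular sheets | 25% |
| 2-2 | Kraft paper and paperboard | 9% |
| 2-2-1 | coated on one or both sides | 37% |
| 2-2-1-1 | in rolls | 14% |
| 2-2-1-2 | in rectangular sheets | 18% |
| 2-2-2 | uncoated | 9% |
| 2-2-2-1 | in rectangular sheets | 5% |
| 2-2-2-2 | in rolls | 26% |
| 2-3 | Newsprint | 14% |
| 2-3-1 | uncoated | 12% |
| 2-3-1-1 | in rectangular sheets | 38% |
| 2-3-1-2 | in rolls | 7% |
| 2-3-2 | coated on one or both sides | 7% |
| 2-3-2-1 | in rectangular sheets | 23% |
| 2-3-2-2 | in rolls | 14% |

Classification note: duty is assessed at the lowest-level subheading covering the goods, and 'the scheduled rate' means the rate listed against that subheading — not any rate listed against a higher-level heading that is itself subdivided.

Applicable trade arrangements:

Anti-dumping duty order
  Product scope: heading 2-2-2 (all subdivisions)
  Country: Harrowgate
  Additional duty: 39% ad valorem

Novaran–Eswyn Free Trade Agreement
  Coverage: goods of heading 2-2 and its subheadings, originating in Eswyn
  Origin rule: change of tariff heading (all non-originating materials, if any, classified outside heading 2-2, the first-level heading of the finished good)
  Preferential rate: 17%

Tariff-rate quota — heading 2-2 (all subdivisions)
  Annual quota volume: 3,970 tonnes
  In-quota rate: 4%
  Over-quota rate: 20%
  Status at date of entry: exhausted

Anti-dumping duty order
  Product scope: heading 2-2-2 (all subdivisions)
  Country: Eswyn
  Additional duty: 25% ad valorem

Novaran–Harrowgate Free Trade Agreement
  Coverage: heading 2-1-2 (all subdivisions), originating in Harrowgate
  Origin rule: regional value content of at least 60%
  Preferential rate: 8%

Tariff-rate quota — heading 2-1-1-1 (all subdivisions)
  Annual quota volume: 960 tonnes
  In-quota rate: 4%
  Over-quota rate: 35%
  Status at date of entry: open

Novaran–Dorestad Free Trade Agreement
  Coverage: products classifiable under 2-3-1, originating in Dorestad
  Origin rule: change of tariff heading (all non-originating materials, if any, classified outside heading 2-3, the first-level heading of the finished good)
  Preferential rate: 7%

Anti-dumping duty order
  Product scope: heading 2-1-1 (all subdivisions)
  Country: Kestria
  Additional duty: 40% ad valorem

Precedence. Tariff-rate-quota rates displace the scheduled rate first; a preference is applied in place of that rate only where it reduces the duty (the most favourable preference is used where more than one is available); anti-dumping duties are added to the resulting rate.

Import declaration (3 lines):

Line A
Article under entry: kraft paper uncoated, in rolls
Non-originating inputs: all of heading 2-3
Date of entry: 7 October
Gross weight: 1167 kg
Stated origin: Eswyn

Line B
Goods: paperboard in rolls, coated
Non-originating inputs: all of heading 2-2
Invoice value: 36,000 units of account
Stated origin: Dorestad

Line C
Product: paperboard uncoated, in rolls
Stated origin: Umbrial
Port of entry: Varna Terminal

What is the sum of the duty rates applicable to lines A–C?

Line A: kraft paper → 2-2; uncoated → 2-2-2; in rolls → 2-2-2-2. Scheduled 26%. quota on 2-2 exhausted → over-quota 20%; Eswyn agreement on 2-2: CTH met → 17% available; preferential 17%; anti-dumping (Eswyn, 2-2-2): +25%; total 17% + 25% = 42%. → 42%.
Line B: paperboard → 2-1; coated → 2-1-2; in rolls → 2-1-2-1. Scheduled 21%. Dorestad agreement on 2-3-1: 2-1-2-1 not covered. → 21%.
Line C: paperboard → 2-1; uncoated → 2-1-1; in rolls → 2-1-1-1. Scheduled 21%. quota on 2-1-1-1 open → in-quota 4%. → 4%.
Sum: 42% + 21% + 4% = 67%.

67%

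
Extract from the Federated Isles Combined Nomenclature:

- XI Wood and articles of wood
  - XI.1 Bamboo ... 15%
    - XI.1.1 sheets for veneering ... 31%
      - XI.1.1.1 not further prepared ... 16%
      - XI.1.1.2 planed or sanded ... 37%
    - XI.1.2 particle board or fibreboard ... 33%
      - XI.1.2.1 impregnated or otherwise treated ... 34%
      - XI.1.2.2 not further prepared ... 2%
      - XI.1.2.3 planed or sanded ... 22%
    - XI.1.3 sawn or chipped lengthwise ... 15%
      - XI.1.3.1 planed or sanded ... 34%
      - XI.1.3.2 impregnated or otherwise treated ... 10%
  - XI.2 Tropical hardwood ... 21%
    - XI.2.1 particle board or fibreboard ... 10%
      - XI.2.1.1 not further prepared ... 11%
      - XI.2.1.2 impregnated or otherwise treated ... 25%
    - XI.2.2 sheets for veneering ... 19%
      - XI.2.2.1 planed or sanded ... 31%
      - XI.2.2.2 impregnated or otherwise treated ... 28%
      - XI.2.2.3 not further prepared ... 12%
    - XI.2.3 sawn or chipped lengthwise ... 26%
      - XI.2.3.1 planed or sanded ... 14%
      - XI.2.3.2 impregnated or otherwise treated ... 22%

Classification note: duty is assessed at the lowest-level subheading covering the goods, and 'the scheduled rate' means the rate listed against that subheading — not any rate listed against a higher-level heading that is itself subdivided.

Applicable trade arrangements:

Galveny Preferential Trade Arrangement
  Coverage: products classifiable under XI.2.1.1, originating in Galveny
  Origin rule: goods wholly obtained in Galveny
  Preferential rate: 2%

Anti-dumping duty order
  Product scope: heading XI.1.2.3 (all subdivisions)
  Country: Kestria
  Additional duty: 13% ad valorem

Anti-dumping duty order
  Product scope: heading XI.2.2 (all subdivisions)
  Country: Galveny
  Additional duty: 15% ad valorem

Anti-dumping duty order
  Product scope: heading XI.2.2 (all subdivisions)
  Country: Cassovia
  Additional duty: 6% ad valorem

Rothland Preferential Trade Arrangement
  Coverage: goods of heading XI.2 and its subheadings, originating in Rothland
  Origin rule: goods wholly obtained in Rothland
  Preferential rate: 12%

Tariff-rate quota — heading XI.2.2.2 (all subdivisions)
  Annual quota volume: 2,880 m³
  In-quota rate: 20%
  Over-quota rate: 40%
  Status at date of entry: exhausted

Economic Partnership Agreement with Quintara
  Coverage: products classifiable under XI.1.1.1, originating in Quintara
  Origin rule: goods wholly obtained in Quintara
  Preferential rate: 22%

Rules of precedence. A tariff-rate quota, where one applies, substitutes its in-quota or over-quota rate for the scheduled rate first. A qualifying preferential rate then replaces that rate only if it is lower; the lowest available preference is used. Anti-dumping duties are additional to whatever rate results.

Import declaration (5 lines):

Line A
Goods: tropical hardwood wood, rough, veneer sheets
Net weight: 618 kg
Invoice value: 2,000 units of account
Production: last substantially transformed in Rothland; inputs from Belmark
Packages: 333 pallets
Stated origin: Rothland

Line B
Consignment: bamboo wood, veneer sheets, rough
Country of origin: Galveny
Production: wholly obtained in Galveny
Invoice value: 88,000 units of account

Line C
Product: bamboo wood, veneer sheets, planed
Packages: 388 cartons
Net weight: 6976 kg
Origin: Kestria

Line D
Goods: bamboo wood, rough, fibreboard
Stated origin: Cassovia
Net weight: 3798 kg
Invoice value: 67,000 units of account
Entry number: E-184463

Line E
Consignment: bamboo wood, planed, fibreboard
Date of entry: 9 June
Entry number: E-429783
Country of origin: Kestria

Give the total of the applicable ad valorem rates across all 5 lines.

102%

Line A: tropical hardwood → XI.2; veneer sheets → XI.2.2; rough → XI.2.2.3. Scheduled 12%. Rothland agreement on XI.2: not wholly obtained. → 12%.
Line B: bamboo → XI.1; veneer sheets → XI.1.1; rough → XI.1.1.1. Scheduled 16%. Galveny agreement on XI.2.1.1: XI.1.1.1 not covered. → 16%.
Line C: bamboo → XI.1; veneer sheets → XI.1.1; planed → XI.1.1.2. Scheduled 37%. No special measure applies. → 37%.
Line D: bamboo → XI.1; fibreboard → XI.1.2; rough → XI.1.2.2. Scheduled 2%. No special measure applies. → 2%.
Line E: bamboo → XI.1; fibreboard → XI.1.2; planed → XI.1.2.3. Scheduled 22%. anti-dumping (Kestria, XI.1.2.3): +13%; total 22% + 13% = 35%. → 35%.
Sum: 12% + 16% + 37% + 2% + 35% = 102%.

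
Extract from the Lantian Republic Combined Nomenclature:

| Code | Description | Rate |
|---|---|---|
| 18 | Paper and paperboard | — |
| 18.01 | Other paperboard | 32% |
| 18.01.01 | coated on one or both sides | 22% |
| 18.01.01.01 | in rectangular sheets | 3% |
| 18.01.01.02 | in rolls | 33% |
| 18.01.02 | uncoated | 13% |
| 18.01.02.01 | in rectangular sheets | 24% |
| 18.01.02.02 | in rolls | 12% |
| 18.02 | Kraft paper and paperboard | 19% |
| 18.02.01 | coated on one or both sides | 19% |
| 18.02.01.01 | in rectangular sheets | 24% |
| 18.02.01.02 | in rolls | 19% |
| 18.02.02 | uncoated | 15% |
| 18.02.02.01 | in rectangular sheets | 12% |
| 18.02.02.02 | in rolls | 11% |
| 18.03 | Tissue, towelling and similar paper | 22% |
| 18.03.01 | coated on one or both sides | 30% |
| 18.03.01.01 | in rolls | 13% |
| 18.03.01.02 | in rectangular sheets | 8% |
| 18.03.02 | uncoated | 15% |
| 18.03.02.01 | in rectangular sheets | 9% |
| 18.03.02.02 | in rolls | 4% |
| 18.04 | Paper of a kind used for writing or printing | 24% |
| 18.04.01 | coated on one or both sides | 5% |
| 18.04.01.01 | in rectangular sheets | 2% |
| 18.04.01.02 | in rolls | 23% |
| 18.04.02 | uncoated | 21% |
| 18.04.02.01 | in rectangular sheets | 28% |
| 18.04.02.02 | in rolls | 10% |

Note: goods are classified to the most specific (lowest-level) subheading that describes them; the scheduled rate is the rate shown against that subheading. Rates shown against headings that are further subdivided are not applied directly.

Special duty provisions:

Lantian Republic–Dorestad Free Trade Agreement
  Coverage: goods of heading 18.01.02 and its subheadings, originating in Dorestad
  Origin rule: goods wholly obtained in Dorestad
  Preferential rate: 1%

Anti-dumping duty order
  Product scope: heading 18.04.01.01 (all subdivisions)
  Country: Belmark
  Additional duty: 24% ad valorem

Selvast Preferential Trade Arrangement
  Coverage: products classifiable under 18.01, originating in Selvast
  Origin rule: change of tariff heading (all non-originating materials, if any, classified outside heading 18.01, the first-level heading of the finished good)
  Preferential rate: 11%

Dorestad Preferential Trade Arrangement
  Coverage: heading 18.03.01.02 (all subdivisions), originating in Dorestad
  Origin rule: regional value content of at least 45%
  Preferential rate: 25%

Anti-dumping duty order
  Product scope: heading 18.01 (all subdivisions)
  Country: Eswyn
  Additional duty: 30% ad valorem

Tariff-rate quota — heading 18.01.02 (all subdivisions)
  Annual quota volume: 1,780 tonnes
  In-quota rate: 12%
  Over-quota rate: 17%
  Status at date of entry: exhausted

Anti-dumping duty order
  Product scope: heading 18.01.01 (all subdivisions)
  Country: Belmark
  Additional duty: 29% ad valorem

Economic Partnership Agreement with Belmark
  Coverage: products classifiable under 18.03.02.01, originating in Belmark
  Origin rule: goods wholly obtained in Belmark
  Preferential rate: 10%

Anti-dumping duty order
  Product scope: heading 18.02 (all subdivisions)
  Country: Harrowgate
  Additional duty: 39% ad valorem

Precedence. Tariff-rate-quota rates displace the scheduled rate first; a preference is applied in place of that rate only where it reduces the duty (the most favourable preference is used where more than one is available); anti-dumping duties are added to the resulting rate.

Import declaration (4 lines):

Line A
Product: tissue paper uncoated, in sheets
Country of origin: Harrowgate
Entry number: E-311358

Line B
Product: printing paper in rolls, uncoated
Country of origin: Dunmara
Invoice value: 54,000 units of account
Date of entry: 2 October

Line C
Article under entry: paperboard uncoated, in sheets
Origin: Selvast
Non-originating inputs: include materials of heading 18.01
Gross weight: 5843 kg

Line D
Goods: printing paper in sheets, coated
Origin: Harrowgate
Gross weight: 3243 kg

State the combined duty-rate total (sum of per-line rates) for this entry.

38%

Line A: tissue paper → 18.03; uncoated → 18.03.02; in sheets → 18.03.02.01. Scheduled 9%. No special measure applies. → 9%.
Line B: printing paper → 18.04; uncoated → 18.04.02; in rolls → 18.04.02.02. Scheduled 10%. No special measure applies. → 10%.
Line C: paperboard → 18.01; uncoated → 18.01.02; in sheets → 18.01.02.01. Scheduled 24%. quota on 18.01.02 exhausted → over-quota 17%; Selvast agreement on 18.01: CTH not met. → 17%.
Line D: printing paper → 18.04; coated → 18.04.01; in sheets → 18.04.01.01. Scheduled 2%. No special measure applies. → 2%.
Sum: 9% + 10% + 17% + 2% = 38%.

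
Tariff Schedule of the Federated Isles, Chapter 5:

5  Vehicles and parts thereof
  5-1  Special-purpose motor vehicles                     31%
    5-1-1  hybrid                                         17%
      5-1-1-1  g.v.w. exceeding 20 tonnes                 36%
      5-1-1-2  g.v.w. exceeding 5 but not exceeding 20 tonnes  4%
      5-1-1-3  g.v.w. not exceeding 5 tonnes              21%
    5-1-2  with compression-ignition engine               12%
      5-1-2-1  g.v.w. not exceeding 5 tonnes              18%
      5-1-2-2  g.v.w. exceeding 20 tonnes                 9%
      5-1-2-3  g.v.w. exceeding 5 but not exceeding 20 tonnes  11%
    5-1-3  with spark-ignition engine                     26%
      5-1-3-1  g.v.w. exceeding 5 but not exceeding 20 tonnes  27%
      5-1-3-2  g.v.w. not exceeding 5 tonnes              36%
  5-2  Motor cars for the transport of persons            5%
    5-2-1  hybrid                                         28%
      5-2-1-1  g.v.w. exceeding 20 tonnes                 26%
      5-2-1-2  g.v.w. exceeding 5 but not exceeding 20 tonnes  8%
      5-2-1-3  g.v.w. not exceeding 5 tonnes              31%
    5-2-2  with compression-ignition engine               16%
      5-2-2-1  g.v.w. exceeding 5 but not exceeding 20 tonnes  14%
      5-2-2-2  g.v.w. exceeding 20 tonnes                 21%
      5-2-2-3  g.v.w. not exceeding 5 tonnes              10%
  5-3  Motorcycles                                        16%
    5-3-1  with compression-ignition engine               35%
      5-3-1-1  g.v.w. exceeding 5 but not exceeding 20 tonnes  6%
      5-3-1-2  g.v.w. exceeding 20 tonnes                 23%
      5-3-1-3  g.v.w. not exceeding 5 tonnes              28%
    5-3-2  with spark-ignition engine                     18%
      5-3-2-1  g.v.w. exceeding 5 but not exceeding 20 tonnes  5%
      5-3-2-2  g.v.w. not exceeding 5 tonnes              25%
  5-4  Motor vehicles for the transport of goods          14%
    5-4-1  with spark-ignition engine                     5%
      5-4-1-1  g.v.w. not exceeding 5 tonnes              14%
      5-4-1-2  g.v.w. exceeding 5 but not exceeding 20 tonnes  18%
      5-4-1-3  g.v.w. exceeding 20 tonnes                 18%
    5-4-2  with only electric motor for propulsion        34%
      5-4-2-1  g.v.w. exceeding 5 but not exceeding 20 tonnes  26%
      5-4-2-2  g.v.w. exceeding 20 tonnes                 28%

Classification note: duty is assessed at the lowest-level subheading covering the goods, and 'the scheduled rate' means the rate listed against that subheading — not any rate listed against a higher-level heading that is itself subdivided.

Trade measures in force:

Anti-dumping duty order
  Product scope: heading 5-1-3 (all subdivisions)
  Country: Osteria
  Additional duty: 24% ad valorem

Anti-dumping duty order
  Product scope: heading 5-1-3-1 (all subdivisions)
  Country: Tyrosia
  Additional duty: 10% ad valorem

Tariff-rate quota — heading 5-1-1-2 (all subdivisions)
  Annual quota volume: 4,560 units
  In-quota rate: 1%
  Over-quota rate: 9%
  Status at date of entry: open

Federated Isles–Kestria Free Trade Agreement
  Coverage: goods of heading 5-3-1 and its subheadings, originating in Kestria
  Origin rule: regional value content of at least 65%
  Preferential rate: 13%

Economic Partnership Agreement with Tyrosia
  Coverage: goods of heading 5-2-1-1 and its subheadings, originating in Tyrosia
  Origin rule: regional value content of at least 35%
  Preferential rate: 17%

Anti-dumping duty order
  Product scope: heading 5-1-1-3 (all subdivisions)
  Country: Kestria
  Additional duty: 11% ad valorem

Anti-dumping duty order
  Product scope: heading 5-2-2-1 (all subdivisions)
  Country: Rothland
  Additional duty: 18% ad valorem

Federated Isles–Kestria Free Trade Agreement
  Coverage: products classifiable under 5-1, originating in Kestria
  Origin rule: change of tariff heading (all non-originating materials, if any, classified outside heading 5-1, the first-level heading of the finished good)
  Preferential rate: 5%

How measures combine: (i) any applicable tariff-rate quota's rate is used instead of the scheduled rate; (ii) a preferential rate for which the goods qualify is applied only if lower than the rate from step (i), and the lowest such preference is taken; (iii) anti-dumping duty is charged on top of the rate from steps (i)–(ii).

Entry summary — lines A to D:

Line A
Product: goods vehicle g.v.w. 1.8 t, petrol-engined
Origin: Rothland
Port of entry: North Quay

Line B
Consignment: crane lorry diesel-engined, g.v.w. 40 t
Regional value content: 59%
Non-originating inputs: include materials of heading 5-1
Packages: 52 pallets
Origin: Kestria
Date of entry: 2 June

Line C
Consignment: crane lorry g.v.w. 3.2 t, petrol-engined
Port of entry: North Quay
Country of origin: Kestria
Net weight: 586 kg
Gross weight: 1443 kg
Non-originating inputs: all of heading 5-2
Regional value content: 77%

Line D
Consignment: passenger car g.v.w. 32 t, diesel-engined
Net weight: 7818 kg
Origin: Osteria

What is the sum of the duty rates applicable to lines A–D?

49%

Line A: goods vehicle → 5-4; petrol-engined → 5-4-1; g.v.w. 1.8 t → 5-4-1-1. Scheduled 14%. No special measure applies. → 14%.
Line B: crane lorry → 5-1; diesel-engined → 5-1-2; g.v.w. 40 t → 5-1-2-2. Scheduled 9%. Kestria agreement on 5-3-1: 5-1-2-2 not covered; Kestria agreement on 5-1: CTH not met. → 9%.
Line C: crane lorry → 5-1; petrol-engined → 5-1-3; g.v.w. 3.2 t → 5-1-3-2. Scheduled 36%. Kestria agreement on 5-3-1: 5-1-3-2 not covered; Kestria agreement on 5-1: CTH met → 5% available; preferential 5%. → 5%.
Line D: passenger car → 5-2; diesel-engined → 5-2-2; g.v.w. 32 t → 5-2-2-2. Scheduled 21%. No special measure applies. → 21%.
Sum: 14% + 9% + 5% + 21% = 49%.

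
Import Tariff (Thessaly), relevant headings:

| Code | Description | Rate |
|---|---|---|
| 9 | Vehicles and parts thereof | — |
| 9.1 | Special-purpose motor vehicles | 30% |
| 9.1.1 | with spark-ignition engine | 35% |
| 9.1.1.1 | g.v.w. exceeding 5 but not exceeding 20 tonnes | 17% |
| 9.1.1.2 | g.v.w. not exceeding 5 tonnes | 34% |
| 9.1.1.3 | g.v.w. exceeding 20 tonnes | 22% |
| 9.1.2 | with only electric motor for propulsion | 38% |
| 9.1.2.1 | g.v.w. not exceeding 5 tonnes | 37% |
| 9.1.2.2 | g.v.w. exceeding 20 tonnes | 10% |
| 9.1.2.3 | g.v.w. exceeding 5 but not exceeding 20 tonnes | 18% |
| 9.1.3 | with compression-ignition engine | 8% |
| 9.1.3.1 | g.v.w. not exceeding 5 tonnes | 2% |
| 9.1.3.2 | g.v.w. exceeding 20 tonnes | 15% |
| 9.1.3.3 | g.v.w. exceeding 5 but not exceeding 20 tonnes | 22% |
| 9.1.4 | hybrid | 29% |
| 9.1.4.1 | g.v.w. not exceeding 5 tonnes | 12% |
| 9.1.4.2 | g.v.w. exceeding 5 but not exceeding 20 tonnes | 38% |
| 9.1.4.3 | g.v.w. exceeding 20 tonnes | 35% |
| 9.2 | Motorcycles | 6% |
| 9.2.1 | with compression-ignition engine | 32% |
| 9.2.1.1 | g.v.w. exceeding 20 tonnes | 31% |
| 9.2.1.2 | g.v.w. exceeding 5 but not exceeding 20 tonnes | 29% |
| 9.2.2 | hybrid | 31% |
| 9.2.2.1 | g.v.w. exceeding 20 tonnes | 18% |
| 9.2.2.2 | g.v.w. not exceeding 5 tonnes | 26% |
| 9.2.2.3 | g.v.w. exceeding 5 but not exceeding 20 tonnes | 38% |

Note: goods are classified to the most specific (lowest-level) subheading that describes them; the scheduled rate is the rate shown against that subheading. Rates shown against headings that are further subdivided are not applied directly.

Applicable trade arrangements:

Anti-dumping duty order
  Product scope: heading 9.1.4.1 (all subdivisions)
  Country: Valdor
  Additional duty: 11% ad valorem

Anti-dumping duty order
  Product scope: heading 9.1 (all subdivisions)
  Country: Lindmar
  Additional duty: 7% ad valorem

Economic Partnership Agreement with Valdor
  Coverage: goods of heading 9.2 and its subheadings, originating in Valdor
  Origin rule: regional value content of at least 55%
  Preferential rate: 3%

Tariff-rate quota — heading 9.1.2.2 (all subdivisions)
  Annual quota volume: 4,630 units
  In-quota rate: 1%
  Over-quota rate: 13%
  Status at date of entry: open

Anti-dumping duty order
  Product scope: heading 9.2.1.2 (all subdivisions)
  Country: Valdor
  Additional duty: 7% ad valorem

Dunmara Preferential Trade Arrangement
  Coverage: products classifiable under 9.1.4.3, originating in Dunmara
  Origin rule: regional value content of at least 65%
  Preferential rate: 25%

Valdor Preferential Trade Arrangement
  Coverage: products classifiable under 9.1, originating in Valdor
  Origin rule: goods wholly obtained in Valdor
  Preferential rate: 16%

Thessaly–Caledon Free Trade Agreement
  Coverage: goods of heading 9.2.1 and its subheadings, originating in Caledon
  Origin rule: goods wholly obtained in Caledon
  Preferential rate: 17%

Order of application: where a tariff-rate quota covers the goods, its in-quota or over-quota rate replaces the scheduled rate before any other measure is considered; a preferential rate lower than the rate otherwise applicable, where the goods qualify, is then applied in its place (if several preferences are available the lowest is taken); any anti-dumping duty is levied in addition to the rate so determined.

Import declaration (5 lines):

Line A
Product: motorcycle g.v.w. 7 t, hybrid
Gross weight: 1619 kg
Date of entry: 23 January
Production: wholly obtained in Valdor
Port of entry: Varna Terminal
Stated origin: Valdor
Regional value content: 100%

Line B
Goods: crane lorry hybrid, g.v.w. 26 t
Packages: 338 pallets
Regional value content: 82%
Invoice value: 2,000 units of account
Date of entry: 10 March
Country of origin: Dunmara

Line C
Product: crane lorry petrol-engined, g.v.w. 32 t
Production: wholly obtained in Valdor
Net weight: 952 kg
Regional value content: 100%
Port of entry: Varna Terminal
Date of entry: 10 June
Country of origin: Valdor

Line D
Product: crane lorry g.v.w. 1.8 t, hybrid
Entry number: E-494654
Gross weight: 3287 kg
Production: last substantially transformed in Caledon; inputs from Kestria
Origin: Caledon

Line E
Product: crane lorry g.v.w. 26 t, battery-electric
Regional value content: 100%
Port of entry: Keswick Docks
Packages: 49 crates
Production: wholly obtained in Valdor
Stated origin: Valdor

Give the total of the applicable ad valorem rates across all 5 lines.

Line A: motorcycle → 9.2; hybrid → 9.2.2; g.v.w. 7 t → 9.2.2.3. Scheduled 38%. Valdor agreement on 9.2: RVC ≥ 55% → 3% available; Valdor agreement on 9.1: 9.2.2.3 not covered; preferential 3%. → 3%.
Line B: crane lorry → 9.1; hybrid → 9.1.4; g.v.w. 26 t → 9.1.4.3. Scheduled 35%. Dunmara agreement on 9.1.4.3: RVC ≥ 65% → 25% available; preferential 25%. → 25%.
Line C: crane lorry → 9.1; petrol-engined → 9.1.1; g.v.w. 32 t → 9.1.1.3. Scheduled 22%. Valdor agreement on 9.2: 9.1.1.3 not covered; Valdor agreement on 9.1: wholly obtained → 16% available; preferential 16%. → 16%.
Line D: crane lorry → 9.1; hybrid → 9.1.4; g.v.w. 1.8 t → 9.1.4.1. Scheduled 12%. Caledon agreement on 9.2.1: 9.1.4.1 not covered. → 12%.
Line E: crane lorry → 9.1; battery-electric → 9.1.2; g.v.w. 26 t → 9.1.2.2. Scheduled 10%. quota on 9.1.2.2 open → in-quota 1%; Valdor agreement on 9.2: 9.1.2.2 not covered; Valdor agreement on 9.1: wholly obtained → 16% available; preference 16% not lower than 1% → no reduction. → 1%.
Sum: 3% + 25% + 16% + 12% + 1% = 57%.

57%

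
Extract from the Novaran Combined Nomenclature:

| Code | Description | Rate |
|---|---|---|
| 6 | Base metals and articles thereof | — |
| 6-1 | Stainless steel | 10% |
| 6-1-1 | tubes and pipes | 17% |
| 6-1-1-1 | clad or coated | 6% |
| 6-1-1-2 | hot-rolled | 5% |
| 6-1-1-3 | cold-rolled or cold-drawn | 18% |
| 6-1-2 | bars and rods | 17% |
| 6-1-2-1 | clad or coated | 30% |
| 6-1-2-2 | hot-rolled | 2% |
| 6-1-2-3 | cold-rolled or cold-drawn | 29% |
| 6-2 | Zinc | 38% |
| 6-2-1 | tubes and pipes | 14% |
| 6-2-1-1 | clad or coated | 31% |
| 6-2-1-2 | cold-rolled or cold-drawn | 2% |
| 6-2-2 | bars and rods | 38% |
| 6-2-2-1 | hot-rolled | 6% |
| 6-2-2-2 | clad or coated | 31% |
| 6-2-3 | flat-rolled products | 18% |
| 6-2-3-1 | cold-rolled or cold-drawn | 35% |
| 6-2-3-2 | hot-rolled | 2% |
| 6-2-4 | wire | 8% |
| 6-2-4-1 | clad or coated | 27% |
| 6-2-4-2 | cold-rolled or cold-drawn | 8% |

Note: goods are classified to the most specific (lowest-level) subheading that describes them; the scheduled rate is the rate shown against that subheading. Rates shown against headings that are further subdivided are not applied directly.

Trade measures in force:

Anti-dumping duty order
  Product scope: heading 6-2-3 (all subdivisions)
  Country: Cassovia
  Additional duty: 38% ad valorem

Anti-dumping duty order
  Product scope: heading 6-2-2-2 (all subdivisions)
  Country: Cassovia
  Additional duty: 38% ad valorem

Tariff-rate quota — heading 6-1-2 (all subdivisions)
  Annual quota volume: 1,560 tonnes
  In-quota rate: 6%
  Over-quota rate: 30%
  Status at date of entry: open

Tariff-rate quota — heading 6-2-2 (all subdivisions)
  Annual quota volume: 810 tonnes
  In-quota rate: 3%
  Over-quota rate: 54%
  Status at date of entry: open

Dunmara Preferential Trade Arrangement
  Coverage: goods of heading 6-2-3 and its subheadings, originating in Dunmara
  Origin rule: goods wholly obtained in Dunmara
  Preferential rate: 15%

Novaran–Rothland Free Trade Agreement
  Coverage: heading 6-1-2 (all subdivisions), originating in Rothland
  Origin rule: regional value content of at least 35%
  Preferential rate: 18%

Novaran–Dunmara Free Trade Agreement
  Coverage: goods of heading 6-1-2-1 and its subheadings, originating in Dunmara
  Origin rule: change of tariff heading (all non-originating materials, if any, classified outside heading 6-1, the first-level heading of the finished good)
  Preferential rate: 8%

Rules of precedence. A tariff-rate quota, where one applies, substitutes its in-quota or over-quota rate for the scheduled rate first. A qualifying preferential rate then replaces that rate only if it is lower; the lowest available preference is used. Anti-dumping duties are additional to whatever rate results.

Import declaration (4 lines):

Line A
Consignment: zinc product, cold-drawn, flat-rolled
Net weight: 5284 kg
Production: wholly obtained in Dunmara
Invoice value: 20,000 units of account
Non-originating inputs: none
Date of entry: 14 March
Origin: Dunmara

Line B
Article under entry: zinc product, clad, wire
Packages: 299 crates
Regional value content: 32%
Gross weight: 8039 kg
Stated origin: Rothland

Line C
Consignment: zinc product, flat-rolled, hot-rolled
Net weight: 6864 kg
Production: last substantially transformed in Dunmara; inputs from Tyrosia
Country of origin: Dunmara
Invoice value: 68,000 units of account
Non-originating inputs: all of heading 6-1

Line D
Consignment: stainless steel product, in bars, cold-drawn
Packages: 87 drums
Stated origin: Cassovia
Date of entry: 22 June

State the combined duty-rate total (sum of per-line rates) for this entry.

Line A: zinc → 6-2; flat-rolled → 6-2-3; cold-drawn → 6-2-3-1. Scheduled 35%. Dunmara agreement on 6-2-3: wholly obtained → 15% available; Dunmara agreement on 6-1-2-1: 6-2-3-1 not covered; preferential 15%. → 15%.
Line B: zinc → 6-2; wire → 6-2-4; clad → 6-2-4-1. Scheduled 27%. Rothland agreement on 6-1-2: 6-2-4-1 not covered. → 27%.
Line C: zinc → 6-2; flat-rolled → 6-2-3; hot-rolled → 6-2-3-2. Scheduled 2%. Dunmara agreement on 6-2-3: not wholly obtained; Dunmara agreement on 6-1-2-1: 6-2-3-2 not covered. → 2%.
Line D: stainless steel → 6-1; in bars → 6-1-2; cold-drawn → 6-1-2-3. Scheduled 29%. quota on 6-1-2 open → in-quota 6%. → 6%.
Sum: 15% + 27% + 2% + 6% = 50%.

50%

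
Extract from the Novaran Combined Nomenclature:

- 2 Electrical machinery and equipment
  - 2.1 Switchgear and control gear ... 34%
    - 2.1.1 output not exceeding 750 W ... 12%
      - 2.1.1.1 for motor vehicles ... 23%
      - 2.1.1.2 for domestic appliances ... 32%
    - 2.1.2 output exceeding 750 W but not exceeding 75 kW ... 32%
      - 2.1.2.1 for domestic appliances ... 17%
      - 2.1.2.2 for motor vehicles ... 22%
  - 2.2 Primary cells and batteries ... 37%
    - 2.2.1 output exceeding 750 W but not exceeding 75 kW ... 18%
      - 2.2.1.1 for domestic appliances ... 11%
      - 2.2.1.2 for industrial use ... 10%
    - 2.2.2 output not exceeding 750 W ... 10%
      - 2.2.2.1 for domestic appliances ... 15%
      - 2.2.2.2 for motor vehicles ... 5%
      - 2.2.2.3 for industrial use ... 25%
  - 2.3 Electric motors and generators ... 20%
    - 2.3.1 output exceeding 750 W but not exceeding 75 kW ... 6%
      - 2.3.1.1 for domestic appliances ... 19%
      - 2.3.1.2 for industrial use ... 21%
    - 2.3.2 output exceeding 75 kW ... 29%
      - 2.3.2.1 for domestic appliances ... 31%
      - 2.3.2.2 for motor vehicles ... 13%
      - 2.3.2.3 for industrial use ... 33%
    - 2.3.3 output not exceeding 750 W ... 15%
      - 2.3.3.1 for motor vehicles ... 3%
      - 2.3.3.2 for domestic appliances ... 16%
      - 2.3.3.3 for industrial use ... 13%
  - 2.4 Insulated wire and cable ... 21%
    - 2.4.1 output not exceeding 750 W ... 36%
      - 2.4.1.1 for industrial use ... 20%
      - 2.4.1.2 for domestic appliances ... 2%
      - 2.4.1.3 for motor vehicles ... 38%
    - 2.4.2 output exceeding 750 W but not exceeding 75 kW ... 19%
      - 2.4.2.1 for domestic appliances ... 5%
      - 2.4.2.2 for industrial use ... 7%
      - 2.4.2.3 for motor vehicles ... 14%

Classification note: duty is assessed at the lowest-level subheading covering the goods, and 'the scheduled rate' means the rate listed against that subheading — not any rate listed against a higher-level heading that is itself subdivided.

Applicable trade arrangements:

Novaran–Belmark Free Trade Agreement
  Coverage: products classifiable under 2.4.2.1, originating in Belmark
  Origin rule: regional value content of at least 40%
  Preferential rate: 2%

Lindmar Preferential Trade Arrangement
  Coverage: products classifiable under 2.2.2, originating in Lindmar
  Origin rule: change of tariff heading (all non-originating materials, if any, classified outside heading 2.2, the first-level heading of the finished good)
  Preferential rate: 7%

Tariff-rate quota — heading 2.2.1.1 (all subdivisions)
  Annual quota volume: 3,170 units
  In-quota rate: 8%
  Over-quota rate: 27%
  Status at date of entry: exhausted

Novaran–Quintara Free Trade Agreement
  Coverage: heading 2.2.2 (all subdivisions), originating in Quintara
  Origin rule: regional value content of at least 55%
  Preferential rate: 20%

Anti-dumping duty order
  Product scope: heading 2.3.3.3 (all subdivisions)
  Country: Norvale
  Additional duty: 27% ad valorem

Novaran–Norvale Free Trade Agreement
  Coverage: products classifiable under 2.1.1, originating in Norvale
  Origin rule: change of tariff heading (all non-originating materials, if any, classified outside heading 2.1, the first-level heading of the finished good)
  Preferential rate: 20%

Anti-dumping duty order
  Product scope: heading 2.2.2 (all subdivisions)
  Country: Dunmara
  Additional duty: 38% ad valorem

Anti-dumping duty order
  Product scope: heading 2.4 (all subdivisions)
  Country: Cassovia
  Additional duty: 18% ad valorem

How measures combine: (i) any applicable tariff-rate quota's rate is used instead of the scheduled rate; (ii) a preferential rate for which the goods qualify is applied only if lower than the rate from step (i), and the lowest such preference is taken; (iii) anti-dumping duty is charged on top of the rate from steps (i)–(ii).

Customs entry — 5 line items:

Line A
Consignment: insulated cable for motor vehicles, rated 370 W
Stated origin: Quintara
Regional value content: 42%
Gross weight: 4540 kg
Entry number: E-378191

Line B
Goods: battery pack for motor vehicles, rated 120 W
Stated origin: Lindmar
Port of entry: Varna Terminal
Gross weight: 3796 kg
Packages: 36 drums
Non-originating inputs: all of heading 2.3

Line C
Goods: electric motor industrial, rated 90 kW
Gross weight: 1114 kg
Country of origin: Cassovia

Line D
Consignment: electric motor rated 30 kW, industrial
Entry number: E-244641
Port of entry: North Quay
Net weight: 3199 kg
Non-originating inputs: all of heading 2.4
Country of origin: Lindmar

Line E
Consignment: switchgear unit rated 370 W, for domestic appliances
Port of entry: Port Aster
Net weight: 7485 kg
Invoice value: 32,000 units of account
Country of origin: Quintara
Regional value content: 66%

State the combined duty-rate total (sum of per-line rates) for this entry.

129%

Line A: insulated cable → 2.4; rated 370 W → 2.4.1; for motor vehicles → 2.4.1.3. Scheduled 38%. Quintara agreement on 2.2.2: 2.4.1.3 not covered. → 38%.
Line B: battery pack → 2.2; rated 120 W → 2.2.2; for motor vehicles → 2.2.2.2. Scheduled 5%. Lindmar agreement on 2.2.2: CTH met → 7% available; preference 7% not lower than 5% → no reduction. → 5%.
Line C: electric motor → 2.3; rated 90 kW → 2.3.2; industrial → 2.3.2.3. Scheduled 33%. No special measure applies. → 33%.
Line D: electric motor → 2.3; rated 30 kW → 2.3.1; industrial → 2.3.1.2. Scheduled 21%. Lindmar agreement on 2.2.2: 2.3.1.2 not covered. → 21%.
Line E: switchgear unit → 2.1; rated 370 W → 2.1.1; for domestic appliances → 2.1.1.2. Scheduled 32%. Quintara agreement on 2.2.2: 2.1.1.2 not covered. → 32%.
Sum: 38% + 5% + 33% + 21% + 32% = 129%.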